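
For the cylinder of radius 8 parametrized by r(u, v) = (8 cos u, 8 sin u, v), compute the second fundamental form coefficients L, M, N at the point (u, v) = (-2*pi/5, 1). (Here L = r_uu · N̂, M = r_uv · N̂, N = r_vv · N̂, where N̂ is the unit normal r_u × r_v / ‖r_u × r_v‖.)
L = -8;  M = 0;  N = 0

Compute the unit normal N̂(u, v) = (cos(u), sin(u), 0), and the second partials r_uu, r_uv, r_vv. Take dot products:
  L(u, v) = r_uu · N̂ = -8,
  M(u, v) = r_uv · N̂ = 0,
  N(u, v) = r_vv · N̂ = 0.
Evaluating at (u, v) = (-2*pi/5, 1):
  L = -8, M = 0, N = 0.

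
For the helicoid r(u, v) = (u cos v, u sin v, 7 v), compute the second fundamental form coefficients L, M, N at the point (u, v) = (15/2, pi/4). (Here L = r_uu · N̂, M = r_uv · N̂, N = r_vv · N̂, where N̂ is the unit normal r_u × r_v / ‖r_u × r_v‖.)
L = 0;  M = -14*sqrt(421)/421;  N = 0

Compute the unit normal N̂(u, v) = (7*sin(v)/sqrt(u^2 + 49), -7*cos(v)/sqrt(u^2 + 49), u/sqrt(u^2 + 49)), and the second partials r_uu, r_uv, r_vv. Take dot products:
  L(u, v) = r_uu · N̂ = 0,
  M(u, v) = r_uv · N̂ = -7/sqrt(u^2 + 49),
  N(u, v) = r_vv · N̂ = 0.
Evaluating at (u, v) = (15/2, pi/4):
  L = 0, M = -14*sqrt(421)/421, N = 0.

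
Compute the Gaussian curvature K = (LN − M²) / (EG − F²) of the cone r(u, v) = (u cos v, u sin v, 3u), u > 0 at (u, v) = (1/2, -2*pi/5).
K = 0

Coefficients of the first fundamental form: E = 10, F = 0, G = u^2.
Coefficients of the second fundamental form: L = 0, M = 0, N = 3*sqrt(10)*u^2/(10*Abs(u)).
Assemble K = (LN − M²)/(EG − F²) = 0. At (u, v) = (1/2, -2*pi/5): K = 0.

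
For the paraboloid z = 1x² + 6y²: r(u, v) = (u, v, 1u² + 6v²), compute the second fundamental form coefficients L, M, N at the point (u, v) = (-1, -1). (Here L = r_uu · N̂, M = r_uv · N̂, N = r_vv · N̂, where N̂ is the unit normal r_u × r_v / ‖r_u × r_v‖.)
L = 2*sqrt(149)/149;  M = 0;  N = 12*sqrt(149)/149

Compute the unit normal N̂(u, v) = (-2*u/sqrt(4*u^2 + 144*v^2 + 1), -12*v/sqrt(4*u^2 + 144*v^2 + 1), 1/sqrt(4*u^2 + 144*v^2 + 1)), and the second partials r_uu, r_uv, r_vv. Take dot products:
  L(u, v) = r_uu · N̂ = 2/sqrt(4*u^2 + 144*v^2 + 1),
  M(u, v) = r_uv · N̂ = 0,
  N(u, v) = r_vv · N̂ = 12/sqrt(4*u^2 + 144*v^2 + 1).
Evaluating at (u, v) = (-1, -1):
  L = 2*sqrt(149)/149, M = 0, N = 12*sqrt(149)/149.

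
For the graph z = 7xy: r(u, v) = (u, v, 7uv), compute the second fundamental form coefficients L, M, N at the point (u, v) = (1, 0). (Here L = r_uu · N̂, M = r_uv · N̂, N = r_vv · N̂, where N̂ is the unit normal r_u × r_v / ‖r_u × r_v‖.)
L = 0;  M = 7*sqrt(2)/10;  N = 0

Compute the unit normal N̂(u, v) = (-7*v/sqrt(49*u^2 + 49*v^2 + 1), -7*u/sqrt(49*u^2 + 49*v^2 + 1), 1/sqrt(49*u^2 + 49*v^2 + 1)), and the second partials r_uu, r_uv, r_vv. Take dot products:
  L(u, v) = r_uu · N̂ = 0,
  M(u, v) = r_uv · N̂ = 7/sqrt(49*u^2 + 49*v^2 + 1),
  N(u, v) = r_vv · N̂ = 0.
Evaluating at (u, v) = (1, 0):
  L = 0, M = 7*sqrt(2)/10, N = 0.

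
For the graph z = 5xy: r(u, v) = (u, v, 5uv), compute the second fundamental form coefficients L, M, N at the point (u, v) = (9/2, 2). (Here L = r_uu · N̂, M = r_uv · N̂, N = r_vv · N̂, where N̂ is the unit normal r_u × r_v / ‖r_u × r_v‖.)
L = 0;  M = 10*sqrt(2429)/2429;  N = 0

Compute the unit normal N̂(u, v) = (-5*v/sqrt(25*u^2 + 25*v^2 + 1), -5*u/sqrt(25*u^2 + 25*v^2 + 1), 1/sqrt(25*u^2 + 25*v^2 + 1)), and the second partials r_uu, r_uv, r_vv. Take dot products:
  L(u, v) = r_uu · N̂ = 0,
  M(u, v) = r_uv · N̂ = 5/sqrt(25*u^2 + 25*v^2 + 1),
  N(u, v) = r_vv · N̂ = 0.
Evaluating at (u, v) = (9/2, 2):
  L = 0, M = 10*sqrt(2429)/2429, N = 0.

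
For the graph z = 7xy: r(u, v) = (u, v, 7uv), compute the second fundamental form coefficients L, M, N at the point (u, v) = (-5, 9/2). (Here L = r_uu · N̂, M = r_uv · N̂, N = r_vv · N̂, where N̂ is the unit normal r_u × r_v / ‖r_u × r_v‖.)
L = 0;  M = 14*sqrt(8873)/8873;  N = 0

Compute the unit normal N̂(u, v) = (-7*v/sqrt(49*u^2 + 49*v^2 + 1), -7*u/sqrt(49*u^2 + 49*v^2 + 1), 1/sqrt(49*u^2 + 49*v^2 + 1)), and the second partials r_uu, r_uv, r_vv. Take dot products:
  L(u, v) = r_uu · N̂ = 0,
  M(u, v) = r_uv · N̂ = 7/sqrt(49*u^2 + 49*v^2 + 1),
  N(u, v) = r_vv · N̂ = 0.
Evaluating at (u, v) = (-5, 9/2):
  L = 0, M = 14*sqrt(8873)/8873, N = 0.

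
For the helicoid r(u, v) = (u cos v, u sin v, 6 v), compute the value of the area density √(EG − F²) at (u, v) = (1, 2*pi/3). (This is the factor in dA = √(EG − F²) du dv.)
√(EG − F²)|_{(1, 2*pi/3)} = sqrt(37)

E = 1, F = 0, G = u^2 + 36, so EG − F² = u^2 + 36. Taking the positive square root: √(EG − F²) = sqrt(u^2 + 36). At (u, v) = (1, 2*pi/3): sqrt(37).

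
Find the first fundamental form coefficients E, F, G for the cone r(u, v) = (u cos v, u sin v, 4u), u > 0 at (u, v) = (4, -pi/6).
E = 17;  F = 0;  G = 16

Partials: r_u = (cos(v), sin(v), 4), r_v = (-u*sin(v), u*cos(v), 0). As functions of (u, v):
  E = r_u · r_u = 17,
  F = r_u · r_v = 0,
  G = r_v · r_v = u^2.
Evaluating at (u, v) = (4, -pi/6): E = 17, F = 0, G = 16.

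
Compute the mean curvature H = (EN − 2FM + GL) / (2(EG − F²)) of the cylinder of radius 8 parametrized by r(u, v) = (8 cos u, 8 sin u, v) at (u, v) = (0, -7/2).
H = -1/16

With E = 64, F = 0, G = 1, L = -8, M = 0, N = 0, assemble
  H = (EN − 2FM + GL) / (2(EG − F²)) = -1/16.
At (u, v) = (0, -7/2): H = -1/16.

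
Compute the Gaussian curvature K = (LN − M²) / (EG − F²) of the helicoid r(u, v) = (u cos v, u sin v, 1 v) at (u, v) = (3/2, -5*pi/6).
K = -16/169

Coefficients of the first fundamental form: E = 1, F = 0, G = u^2 + 1.
Coefficients of the second fundamental form: L = 0, M = -1/sqrt(u^2 + 1), N = 0.
Assemble K = (LN − M²)/(EG − F²) = -1/(u^2 + 1)^2. At (u, v) = (3/2, -5*pi/6): K = -16/169.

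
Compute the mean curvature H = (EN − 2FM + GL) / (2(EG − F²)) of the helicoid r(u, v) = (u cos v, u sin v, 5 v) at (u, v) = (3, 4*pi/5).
H = 0

With E = 1, F = 0, G = u^2 + 25, L = 0, M = -5/sqrt(u^2 + 25), N = 0, assemble
  H = (EN − 2FM + GL) / (2(EG − F²)) = 0.
At (u, v) = (3, 4*pi/5): H = 0.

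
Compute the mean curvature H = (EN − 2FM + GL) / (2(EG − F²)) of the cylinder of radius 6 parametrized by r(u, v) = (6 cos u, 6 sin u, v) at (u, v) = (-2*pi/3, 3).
H = -1/12

With E = 36, F = 0, G = 1, L = -6, M = 0, N = 0, assemble
  H = (EN − 2FM + GL) / (2(EG − F²)) = -1/12.
At (u, v) = (-2*pi/3, 3): H = -1/12.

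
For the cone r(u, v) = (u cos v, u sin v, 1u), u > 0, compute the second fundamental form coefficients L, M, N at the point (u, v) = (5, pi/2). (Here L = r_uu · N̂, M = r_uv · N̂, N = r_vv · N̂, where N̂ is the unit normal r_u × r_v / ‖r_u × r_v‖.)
L = 0;  M = 0;  N = 5*sqrt(2)/2

Compute the unit normal N̂(u, v) = (-sqrt(2)*u*cos(v)/(2*Abs(u)), -sqrt(2)*u*sin(v)/(2*Abs(u)), sqrt(2)*u/(2*Abs(u))), and the second partials r_uu, r_uv, r_vv. Take dot products:
  L(u, v) = r_uu · N̂ = 0,
  M(u, v) = r_uv · N̂ = 0,
  N(u, v) = r_vv · N̂ = sqrt(2)*u^2/(2*Abs(u)).
Evaluating at (u, v) = (5, pi/2):
  L = 0, M = 0, N = 5*sqrt(2)/2.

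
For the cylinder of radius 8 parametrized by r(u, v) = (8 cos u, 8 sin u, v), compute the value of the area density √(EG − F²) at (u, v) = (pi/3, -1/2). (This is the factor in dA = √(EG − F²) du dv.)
√(EG − F²)|_{(pi/3, -1/2)} = 8

E = 64, F = 0, G = 1, so EG − F² = 64. Taking the positive square root: √(EG − F²) = 8. At (u, v) = (pi/3, -1/2): 8.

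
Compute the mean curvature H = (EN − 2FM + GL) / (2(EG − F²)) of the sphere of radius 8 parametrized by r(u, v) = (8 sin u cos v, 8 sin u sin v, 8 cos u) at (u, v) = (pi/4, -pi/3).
H = -1/8

With E = 64, F = 0, G = 64*sin(u)^2, L = -8*sin(u)/Abs(sin(u)), M = 0, N = -8*sin(u)^3/Abs(sin(u)), assemble
  H = (EN − 2FM + GL) / (2(EG − F²)) = -sin(u)/(8*Abs(sin(u))).
At (u, v) = (pi/4, -pi/3): H = -1/8.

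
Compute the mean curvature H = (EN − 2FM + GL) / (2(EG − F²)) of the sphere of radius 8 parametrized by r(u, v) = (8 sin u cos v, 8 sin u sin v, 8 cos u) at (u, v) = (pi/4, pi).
H = -1/8

With E = 64, F = 0, G = 64*sin(u)^2, L = -8*sin(u)/Abs(sin(u)), M = 0, N = -8*sin(u)^3/Abs(sin(u)), assemble
  H = (EN − 2FM + GL) / (2(EG − F²)) = -sin(u)/(8*Abs(sin(u))).
At (u, v) = (pi/4, pi): H = -1/8.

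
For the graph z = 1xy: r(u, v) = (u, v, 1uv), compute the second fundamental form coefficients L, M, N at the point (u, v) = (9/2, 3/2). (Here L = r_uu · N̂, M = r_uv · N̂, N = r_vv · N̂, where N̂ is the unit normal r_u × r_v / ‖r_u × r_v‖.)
L = 0;  M = sqrt(94)/47;  N = 0

Compute the unit normal N̂(u, v) = (-v/sqrt(u^2 + v^2 + 1), -u/sqrt(u^2 + v^2 + 1), 1/sqrt(u^2 + v^2 + 1)), and the second partials r_uu, r_uv, r_vv. Take dot products:
  L(u, v) = r_uu · N̂ = 0,
  M(u, v) = r_uv · N̂ = 1/sqrt(u^2 + v^2 + 1),
  N(u, v) = r_vv · N̂ = 0.
Evaluating at (u, v) = (9/2, 3/2):
  L = 0, M = sqrt(94)/47, N = 0.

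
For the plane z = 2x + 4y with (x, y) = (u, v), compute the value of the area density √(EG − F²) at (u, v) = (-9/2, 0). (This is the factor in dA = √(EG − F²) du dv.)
√(EG − F²)|_{(-9/2, 0)} = sqrt(21)

E = 5, F = 8, G = 17, so EG − F² = 21. Taking the positive square root: √(EG − F²) = sqrt(21). At (u, v) = (-9/2, 0): sqrt(21).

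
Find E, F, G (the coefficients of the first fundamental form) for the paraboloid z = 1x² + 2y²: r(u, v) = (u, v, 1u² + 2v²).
E = 4*u^2 + 1;  F = 8*u*v;  G = 16*v^2 + 1

Compute partials: r_u = (1, 0, 2*u), r_v = (0, 1, 4*v). Then
  E = r_u · r_u = 4*u^2 + 1,
  F = r_u · r_v = 8*u*v,
  G = r_v · r_v = 16*v^2 + 1.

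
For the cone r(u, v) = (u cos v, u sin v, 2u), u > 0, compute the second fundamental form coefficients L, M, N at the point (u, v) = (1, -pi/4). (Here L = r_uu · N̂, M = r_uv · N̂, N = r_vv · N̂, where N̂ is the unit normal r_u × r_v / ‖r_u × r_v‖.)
L = 0;  M = 0;  N = 2*sqrt(5)/5

Compute the unit normal N̂(u, v) = (-2*sqrt(5)*u*cos(v)/(5*Abs(u)), -2*sqrt(5)*u*sin(v)/(5*Abs(u)), sqrt(5)*u/(5*Abs(u))), and the second partials r_uu, r_uv, r_vv. Take dot products:
  L(u, v) = r_uu · N̂ = 0,
  M(u, v) = r_uv · N̂ = 0,
  N(u, v) = r_vv · N̂ = 2*sqrt(5)*u^2/(5*Abs(u)).
Evaluating at (u, v) = (1, -pi/4):
  L = 0, M = 0, N = 2*sqrt(5)/5.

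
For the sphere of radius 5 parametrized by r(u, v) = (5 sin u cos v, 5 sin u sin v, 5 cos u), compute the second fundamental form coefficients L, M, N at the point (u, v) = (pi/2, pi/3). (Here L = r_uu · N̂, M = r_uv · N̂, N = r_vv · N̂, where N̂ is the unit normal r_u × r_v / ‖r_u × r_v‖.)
L = -5;  M = 0;  N = -5

Compute the unit normal N̂(u, v) = (sin(u)^2*cos(v)/Abs(sin(u)), sin(u)^2*sin(v)/Abs(sin(u)), sin(2*u)/(2*Abs(sin(u)))), and the second partials r_uu, r_uv, r_vv. Take dot products:
  L(u, v) = r_uu · N̂ = -5*sin(u)/Abs(sin(u)),
  M(u, v) = r_uv · N̂ = 0,
  N(u, v) = r_vv · N̂ = -5*sin(u)^3/Abs(sin(u)).
Evaluating at (u, v) = (pi/2, pi/3):
  L = -5, M = 0, N = -5.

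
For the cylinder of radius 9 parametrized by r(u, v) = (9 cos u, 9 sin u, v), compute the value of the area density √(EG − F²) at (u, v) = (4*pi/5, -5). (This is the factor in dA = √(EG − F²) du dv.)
√(EG − F²)|_{(4*pi/5, -5)} = 9

E = 81, F = 0, G = 1, so EG − F² = 81. Taking the positive square root: √(EG − F²) = 9. At (u, v) = (4*pi/5, -5): 9.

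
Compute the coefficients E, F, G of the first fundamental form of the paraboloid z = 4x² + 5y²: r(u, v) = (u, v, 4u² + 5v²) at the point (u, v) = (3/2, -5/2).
E = 145;  F = -300;  G = 626

Partials: r_u = (1, 0, 8*u), r_v = (0, 1, 10*v). As functions of (u, v):
  E = r_u · r_u = 64*u^2 + 1,
  F = r_u · r_v = 80*u*v,
  G = r_v · r_v = 100*v^2 + 1.
Evaluating at (u, v) = (3/2, -5/2): E = 145, F = -300, G = 626.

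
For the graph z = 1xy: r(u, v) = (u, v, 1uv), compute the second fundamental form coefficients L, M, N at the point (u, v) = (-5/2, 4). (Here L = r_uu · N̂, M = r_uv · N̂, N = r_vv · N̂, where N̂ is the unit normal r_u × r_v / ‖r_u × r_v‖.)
L = 0;  M = 2*sqrt(93)/93;  N = 0

Compute the unit normal N̂(u, v) = (-v/sqrt(u^2 + v^2 + 1), -u/sqrt(u^2 + v^2 + 1), 1/sqrt(u^2 + v^2 + 1)), and the second partials r_uu, r_uv, r_vv. Take dot products:
  L(u, v) = r_uu · N̂ = 0,
  M(u, v) = r_uv · N̂ = 1/sqrt(u^2 + v^2 + 1),
  N(u, v) = r_vv · N̂ = 0.
Evaluating at (u, v) = (-5/2, 4):
  L = 0, M = 2*sqrt(93)/93, N = 0.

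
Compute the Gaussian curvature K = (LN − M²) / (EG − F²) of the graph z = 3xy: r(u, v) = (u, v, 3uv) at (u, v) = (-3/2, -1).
K = -144/14641

Coefficients of the first fundamental form: E = 9*v^2 + 1, F = 9*u*v, G = 9*u^2 + 1.
Coefficients of the second fundamental form: L = 0, M = 3/sqrt(9*u^2 + 9*v^2 + 1), N = 0.
Assemble K = (LN − M²)/(EG − F²) = -9/(81*u^4 + 162*u^2*v^2 + 18*u^2 + 81*v^4 + 18*v^2 + 1). At (u, v) = (-3/2, -1): K = -144/14641.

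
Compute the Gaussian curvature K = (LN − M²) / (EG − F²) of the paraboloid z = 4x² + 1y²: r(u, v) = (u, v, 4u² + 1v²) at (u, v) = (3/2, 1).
K = 16/22201

Coefficients of the first fundamental form: E = 64*u^2 + 1, F = 16*u*v, G = 4*v^2 + 1.
Coefficients of the second fundamental form: L = 8/sqrt(64*u^2 + 4*v^2 + 1), M = 0, N = 2/sqrt(64*u^2 + 4*v^2 + 1).
Assemble K = (LN − M²)/(EG − F²) = 16/(4096*u^4 + 512*u^2*v^2 + 128*u^2 + 16*v^4 + 8*v^2 + 1). At (u, v) = (3/2, 1): K = 16/22201.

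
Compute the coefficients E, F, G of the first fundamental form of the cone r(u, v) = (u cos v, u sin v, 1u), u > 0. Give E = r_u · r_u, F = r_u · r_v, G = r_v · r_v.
E = 2;  F = 0;  G = u^2

Compute partials: r_u = (cos(v), sin(v), 1), r_v = (-u*sin(v), u*cos(v), 0). Then
  E = r_u · r_u = 2,
  F = r_u · r_v = 0,
  G = r_v · r_v = u^2.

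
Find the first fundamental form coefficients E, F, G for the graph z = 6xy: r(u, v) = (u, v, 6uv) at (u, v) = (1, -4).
E = 577;  F = -144;  G = 37

Partials: r_u = (1, 0, 6*v), r_v = (0, 1, 6*u). As functions of (u, v):
  E = r_u · r_u = 36*v^2 + 1,
  F = r_u · r_v = 36*u*v,
  G = r_v · r_v = 36*u^2 + 1.
Evaluating at (u, v) = (1, -4): E = 577, F = -144, G = 37.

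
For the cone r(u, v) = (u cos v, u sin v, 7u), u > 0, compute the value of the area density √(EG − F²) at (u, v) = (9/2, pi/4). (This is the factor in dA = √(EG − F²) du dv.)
√(EG − F²)|_{(9/2, pi/4)} = 45*sqrt(2)/2

E = 50, F = 0, G = u^2, so EG − F² = 50*u^2. Taking the positive square root: √(EG − F²) = 5*sqrt(2)*Abs(u). At (u, v) = (9/2, pi/4): 45*sqrt(2)/2.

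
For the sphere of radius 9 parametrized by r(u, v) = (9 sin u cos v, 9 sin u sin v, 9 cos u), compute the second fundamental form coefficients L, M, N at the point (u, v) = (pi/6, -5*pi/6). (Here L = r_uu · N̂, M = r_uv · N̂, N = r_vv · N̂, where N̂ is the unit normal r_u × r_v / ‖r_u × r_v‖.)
L = -9;  M = 0;  N = -9/4

Compute the unit normal N̂(u, v) = (sin(u)^2*cos(v)/Abs(sin(u)), sin(u)^2*sin(v)/Abs(sin(u)), sin(2*u)/(2*Abs(sin(u)))), and the second partials r_uu, r_uv, r_vv. Take dot products:
  L(u, v) = r_uu · N̂ = -9*sin(u)/Abs(sin(u)),
  M(u, v) = r_uv · N̂ = 0,
  N(u, v) = r_vv · N̂ = -9*sin(u)^3/Abs(sin(u)).
Evaluating at (u, v) = (pi/6, -5*pi/6):
  L = -9, M = 0, N = -9/4.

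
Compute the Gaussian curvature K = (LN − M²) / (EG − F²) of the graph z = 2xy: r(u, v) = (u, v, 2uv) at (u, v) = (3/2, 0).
K = -1/25

Coefficients of the first fundamental form: E = 4*v^2 + 1, F = 4*u*v, G = 4*u^2 + 1.
Coefficients of the second fundamental form: L = 0, M = 2/sqrt(4*u^2 + 4*v^2 + 1), N = 0.
Assemble K = (LN − M²)/(EG − F²) = -4/(16*u^4 + 32*u^2*v^2 + 8*u^2 + 16*v^4 + 8*v^2 + 1). At (u, v) = (3/2, 0): K = -1/25.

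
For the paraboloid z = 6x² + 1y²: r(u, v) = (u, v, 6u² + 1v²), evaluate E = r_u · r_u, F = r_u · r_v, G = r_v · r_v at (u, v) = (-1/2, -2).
E = 37;  F = 24;  G = 17

Partials: r_u = (1, 0, 12*u), r_v = (0, 1, 2*v). As functions of (u, v):
  E = r_u · r_u = 144*u^2 + 1,
  F = r_u · r_v = 24*u*v,
  G = r_v · r_v = 4*v^2 + 1.
Evaluating at (u, v) = (-1/2, -2): E = 37, F = 24, G = 17.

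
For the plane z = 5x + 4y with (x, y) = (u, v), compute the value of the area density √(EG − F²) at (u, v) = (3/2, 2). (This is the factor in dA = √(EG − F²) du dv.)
√(EG − F²)|_{(3/2, 2)} = sqrt(42)

E = 26, F = 20, G = 17, so EG − F² = 42. Taking the positive square root: √(EG − F²) = sqrt(42). At (u, v) = (3/2, 2): sqrt(42).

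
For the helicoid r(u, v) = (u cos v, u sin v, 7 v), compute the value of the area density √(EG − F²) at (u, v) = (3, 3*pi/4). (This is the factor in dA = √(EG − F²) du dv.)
√(EG − F²)|_{(3, 3*pi/4)} = sqrt(58)

E = 1, F = 0, G = u^2 + 49, so EG − F² = u^2 + 49. Taking the positive square root: √(EG − F²) = sqrt(u^2 + 49). At (u, v) = (3, 3*pi/4): sqrt(58).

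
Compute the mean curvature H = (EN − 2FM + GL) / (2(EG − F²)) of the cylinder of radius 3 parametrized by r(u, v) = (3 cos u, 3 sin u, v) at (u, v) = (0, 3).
H = -1/6

With E = 9, F = 0, G = 1, L = -3, M = 0, N = 0, assemble
  H = (EN − 2FM + GL) / (2(EG − F²)) = -1/6.
At (u, v) = (0, 3): H = -1/6.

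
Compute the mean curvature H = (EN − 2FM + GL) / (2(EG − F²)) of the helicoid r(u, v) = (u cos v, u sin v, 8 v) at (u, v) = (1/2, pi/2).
H = 0

With E = 1, F = 0, G = u^2 + 64, L = 0, M = -8/sqrt(u^2 + 64), N = 0, assemble
  H = (EN − 2FM + GL) / (2(EG − F²)) = 0.
At (u, v) = (1/2, pi/2): H = 0.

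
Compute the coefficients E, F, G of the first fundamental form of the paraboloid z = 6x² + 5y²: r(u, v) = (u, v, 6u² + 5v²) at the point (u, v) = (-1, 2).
E = 145;  F = -240;  G = 401

Partials: r_u = (1, 0, 12*u), r_v = (0, 1, 10*v). As functions of (u, v):
  E = r_u · r_u = 144*u^2 + 1,
  F = r_u · r_v = 120*u*v,
  G = r_v · r_v = 100*v^2 + 1.
Evaluating at (u, v) = (-1, 2): E = 145, F = -240, G = 401.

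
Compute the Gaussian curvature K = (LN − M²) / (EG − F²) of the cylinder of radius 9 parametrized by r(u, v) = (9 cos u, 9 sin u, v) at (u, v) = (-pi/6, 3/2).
K = 0

Coefficients of the first fundamental form: E = 81, F = 0, G = 1.
Coefficients of the second fundamental form: L = -9, M = 0, N = 0.
Assemble K = (LN − M²)/(EG − F²) = 0. At (u, v) = (-pi/6, 3/2): K = 0.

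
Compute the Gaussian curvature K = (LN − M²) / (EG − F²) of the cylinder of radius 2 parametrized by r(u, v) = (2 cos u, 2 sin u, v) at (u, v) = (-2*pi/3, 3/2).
K = 0

Coefficients of the first fundamental form: E = 4, F = 0, G = 1.
Coefficients of the second fundamental form: L = -2, M = 0, N = 0.
Assemble K = (LN − M²)/(EG − F²) = 0. At (u, v) = (-2*pi/3, 3/2): K = 0.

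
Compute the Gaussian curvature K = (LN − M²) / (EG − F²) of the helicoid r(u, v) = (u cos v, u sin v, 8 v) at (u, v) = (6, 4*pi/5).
K = -4/625

Coefficients of the first fundamental form: E = 1, F = 0, G = u^2 + 64.
Coefficients of the second fundamental form: L = 0, M = -8/sqrt(u^2 + 64), N = 0.
Assemble K = (LN − M²)/(EG − F²) = -64/(u^2 + 64)^2. At (u, v) = (6, 4*pi/5): K = -4/625.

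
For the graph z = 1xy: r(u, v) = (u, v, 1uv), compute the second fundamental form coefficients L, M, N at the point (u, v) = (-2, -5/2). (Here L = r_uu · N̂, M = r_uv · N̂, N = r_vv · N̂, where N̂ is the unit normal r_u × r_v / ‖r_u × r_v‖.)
L = 0;  M = 2*sqrt(5)/15;  N = 0

Compute the unit normal N̂(u, v) = (-v/sqrt(u^2 + v^2 + 1), -u/sqrt(u^2 + v^2 + 1), 1/sqrt(u^2 + v^2 + 1)), and the second partials r_uu, r_uv, r_vv. Take dot products:
  L(u, v) = r_uu · N̂ = 0,
  M(u, v) = r_uv · N̂ = 1/sqrt(u^2 + v^2 + 1),
  N(u, v) = r_vv · N̂ = 0.
Evaluating at (u, v) = (-2, -5/2):
  L = 0, M = 2*sqrt(5)/15, N = 0.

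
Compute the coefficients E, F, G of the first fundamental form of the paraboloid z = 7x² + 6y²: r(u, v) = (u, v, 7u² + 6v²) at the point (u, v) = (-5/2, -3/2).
E = 1226;  F = 630;  G = 325

Partials: r_u = (1, 0, 14*u), r_v = (0, 1, 12*v). As functions of (u, v):
  E = r_u · r_u = 196*u^2 + 1,
  F = r_u · r_v = 168*u*v,
  G = r_v · r_v = 144*v^2 + 1.
Evaluating at (u, v) = (-5/2, -3/2): E = 1226, F = 630, G = 325.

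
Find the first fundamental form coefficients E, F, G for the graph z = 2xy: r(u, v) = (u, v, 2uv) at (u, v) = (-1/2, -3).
E = 37;  F = 6;  G = 2

Partials: r_u = (1, 0, 2*v), r_v = (0, 1, 2*u). As functions of (u, v):
  E = r_u · r_u = 4*v^2 + 1,
  F = r_u · r_v = 4*u*v,
  G = r_v · r_v = 4*u^2 + 1.
Evaluating at (u, v) = (-1/2, -3): E = 37, F = 6, G = 2.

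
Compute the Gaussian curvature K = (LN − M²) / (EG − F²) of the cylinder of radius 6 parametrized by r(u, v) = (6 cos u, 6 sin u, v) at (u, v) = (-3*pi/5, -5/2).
K = 0

Coefficients of the first fundamental form: E = 36, F = 0, G = 1.
Coefficients of the second fundamental form: L = -6, M = 0, N = 0.
Assemble K = (LN − M²)/(EG − F²) = 0. At (u, v) = (-3*pi/5, -5/2): K = 0.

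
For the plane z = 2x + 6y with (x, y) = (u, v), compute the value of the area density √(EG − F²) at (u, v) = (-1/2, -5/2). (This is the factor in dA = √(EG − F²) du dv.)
√(EG − F²)|_{(-1/2, -5/2)} = sqrt(41)

E = 5, F = 12, G = 37, so EG − F² = 41. Taking the positive square root: √(EG − F²) = sqrt(41). At (u, v) = (-1/2, -5/2): sqrt(41).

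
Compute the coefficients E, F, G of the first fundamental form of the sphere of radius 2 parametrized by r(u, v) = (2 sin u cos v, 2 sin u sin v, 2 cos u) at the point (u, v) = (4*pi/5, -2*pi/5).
E = 4;  F = 0;  G = 5/2 - sqrt(5)/2

Partials: r_u = (2*cos(u)*cos(v), 2*sin(v)*cos(u), -2*sin(u)), r_v = (-2*sin(u)*sin(v), 2*sin(u)*cos(v), 0). As functions of (u, v):
  E = r_u · r_u = 4,
  F = r_u · r_v = 0,
  G = r_v · r_v = 4*sin(u)^2.
Evaluating at (u, v) = (4*pi/5, -2*pi/5): E = 4, F = 0, G = 5/2 - sqrt(5)/2.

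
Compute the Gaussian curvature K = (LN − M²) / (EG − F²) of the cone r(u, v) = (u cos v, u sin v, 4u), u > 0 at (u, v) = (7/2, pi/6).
K = 0

Coefficients of the first fundamental form: E = 17, F = 0, G = u^2.
Coefficients of the second fundamental form: L = 0, M = 0, N = 4*sqrt(17)*u^2/(17*Abs(u)).
Assemble K = (LN − M²)/(EG − F²) = 0. At (u, v) = (7/2, pi/6): K = 0.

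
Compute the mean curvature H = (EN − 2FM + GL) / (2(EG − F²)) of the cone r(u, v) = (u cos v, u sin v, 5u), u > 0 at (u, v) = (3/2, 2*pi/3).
H = 5*sqrt(26)/78

With E = 26, F = 0, G = u^2, L = 0, M = 0, N = 5*sqrt(26)*u^2/(26*Abs(u)), assemble
  H = (EN − 2FM + GL) / (2(EG − F²)) = 5*sqrt(26)/(52*Abs(u)).
At (u, v) = (3/2, 2*pi/3): H = 5*sqrt(26)/78.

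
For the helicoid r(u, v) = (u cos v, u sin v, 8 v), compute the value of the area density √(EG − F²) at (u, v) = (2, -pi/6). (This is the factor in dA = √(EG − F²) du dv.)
√(EG − F²)|_{(2, -pi/6)} = 2*sqrt(17)

E = 1, F = 0, G = u^2 + 64, so EG − F² = u^2 + 64. Taking the positive square root: √(EG − F²) = sqrt(u^2 + 64). At (u, v) = (2, -pi/6): 2*sqrt(17).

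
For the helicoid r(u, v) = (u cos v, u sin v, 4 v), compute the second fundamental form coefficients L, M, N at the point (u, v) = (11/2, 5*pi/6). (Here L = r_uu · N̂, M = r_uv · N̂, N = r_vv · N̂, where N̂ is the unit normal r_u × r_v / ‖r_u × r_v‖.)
L = 0;  M = -8*sqrt(185)/185;  N = 0

Compute the unit normal N̂(u, v) = (4*sin(v)/sqrt(u^2 + 16), -4*cos(v)/sqrt(u^2 + 16), u/sqrt(u^2 + 16)), and the second partials r_uu, r_uv, r_vv. Take dot products:
  L(u, v) = r_uu · N̂ = 0,
  M(u, v) = r_uv · N̂ = -4/sqrt(u^2 + 16),
  N(u, v) = r_vv · N̂ = 0.
Evaluating at (u, v) = (11/2, 5*pi/6):
  L = 0, M = -8*sqrt(185)/185, N = 0.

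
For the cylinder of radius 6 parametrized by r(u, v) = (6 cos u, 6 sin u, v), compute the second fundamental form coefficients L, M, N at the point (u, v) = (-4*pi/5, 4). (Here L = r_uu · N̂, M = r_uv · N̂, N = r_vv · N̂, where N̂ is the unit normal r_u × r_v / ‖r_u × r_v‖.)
L = -6;  M = 0;  N = 0

Compute the unit normal N̂(u, v) = (cos(u), sin(u), 0), and the second partials r_uu, r_uv, r_vv. Take dot products:
  L(u, v) = r_uu · N̂ = -6,
  M(u, v) = r_uv · N̂ = 0,
  N(u, v) = r_vv · N̂ = 0.
Evaluating at (u, v) = (-4*pi/5, 4):
  L = -6, M = 0, N = 0.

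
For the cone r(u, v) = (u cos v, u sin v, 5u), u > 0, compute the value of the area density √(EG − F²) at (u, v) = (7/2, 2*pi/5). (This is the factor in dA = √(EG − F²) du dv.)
√(EG − F²)|_{(7/2, 2*pi/5)} = 7*sqrt(26)/2

E = 26, F = 0, G = u^2, so EG − F² = 26*u^2. Taking the positive square root: √(EG − F²) = sqrt(26)*Abs(u). At (u, v) = (7/2, 2*pi/5): 7*sqrt(26)/2.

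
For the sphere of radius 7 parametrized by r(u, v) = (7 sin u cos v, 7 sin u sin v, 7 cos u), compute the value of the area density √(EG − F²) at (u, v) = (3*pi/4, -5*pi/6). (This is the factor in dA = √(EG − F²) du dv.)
√(EG − F²)|_{(3*pi/4, -5*pi/6)} = 49*sqrt(2)/2

E = 49, F = 0, G = 49*sin(u)^2, so EG − F² = 2401*sin(u)^2. Taking the positive square root: √(EG − F²) = 49*Abs(sin(u)). At (u, v) = (3*pi/4, -5*pi/6): 49*sqrt(2)/2.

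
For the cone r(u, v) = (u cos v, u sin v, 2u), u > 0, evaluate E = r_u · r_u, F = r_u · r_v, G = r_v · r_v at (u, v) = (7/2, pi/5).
E = 5;  F = 0;  G = 49/4

Partials: r_u = (cos(v), sin(v), 2), r_v = (-u*sin(v), u*cos(v), 0). As functions of (u, v):
  E = r_u · r_u = 5,
  F = r_u · r_v = 0,
  G = r_v · r_v = u^2.
Evaluating at (u, v) = (7/2, pi/5): E = 5, F = 0, G = 49/4.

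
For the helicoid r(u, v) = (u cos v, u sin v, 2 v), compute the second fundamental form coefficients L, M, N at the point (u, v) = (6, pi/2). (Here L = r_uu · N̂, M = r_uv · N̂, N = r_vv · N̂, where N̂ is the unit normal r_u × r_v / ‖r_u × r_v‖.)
L = 0;  M = -sqrt(10)/10;  N = 0

Compute the unit normal N̂(u, v) = (2*sin(v)/sqrt(u^2 + 4), -2*cos(v)/sqrt(u^2 + 4), u/sqrt(u^2 + 4)), and the second partials r_uu, r_uv, r_vv. Take dot products:
  L(u, v) = r_uu · N̂ = 0,
  M(u, v) = r_uv · N̂ = -2/sqrt(u^2 + 4),
  N(u, v) = r_vv · N̂ = 0.
Evaluating at (u, v) = (6, pi/2):
  L = 0, M = -sqrt(10)/10, N = 0.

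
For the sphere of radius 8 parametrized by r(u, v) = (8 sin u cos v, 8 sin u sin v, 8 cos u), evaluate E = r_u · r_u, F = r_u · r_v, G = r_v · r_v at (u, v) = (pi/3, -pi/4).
E = 64;  F = 0;  G = 48

Partials: r_u = (8*cos(u)*cos(v), 8*sin(v)*cos(u), -8*sin(u)), r_v = (-8*sin(u)*sin(v), 8*sin(u)*cos(v), 0). As functions of (u, v):
  E = r_u · r_u = 64,
  F = r_u · r_v = 0,
  G = r_v · r_v = 64*sin(u)^2.
Evaluating at (u, v) = (pi/3, -pi/4): E = 64, F = 0, G = 48.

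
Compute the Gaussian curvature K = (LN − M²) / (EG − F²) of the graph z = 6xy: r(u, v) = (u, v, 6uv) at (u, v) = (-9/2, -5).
K = -9/664225

Coefficients of the first fundamental form: E = 36*v^2 + 1, F = 36*u*v, G = 36*u^2 + 1.
Coefficients of the second fundamental form: L = 0, M = 6/sqrt(36*u^2 + 36*v^2 + 1), N = 0.
Assemble K = (LN − M²)/(EG − F²) = -36/(1296*u^4 + 2592*u^2*v^2 + 72*u^2 + 1296*v^4 + 72*v^2 + 1). At (u, v) = (-9/2, -5): K = -9/664225.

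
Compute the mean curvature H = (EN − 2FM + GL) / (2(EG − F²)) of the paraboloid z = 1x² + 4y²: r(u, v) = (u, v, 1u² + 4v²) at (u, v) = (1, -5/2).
H = 421*sqrt(5)/18225

With E = 4*u^2 + 1, F = 16*u*v, G = 64*v^2 + 1, L = 2/sqrt(4*u^2 + 64*v^2 + 1), M = 0, N = 8/sqrt(4*u^2 + 64*v^2 + 1), assemble
  H = (EN − 2FM + GL) / (2(EG − F²)) = (16*u^2 + 64*v^2 + 5)/(4*u^2 + 64*v^2 + 1)^(3/2).
At (u, v) = (1, -5/2): H = 421*sqrt(5)/18225.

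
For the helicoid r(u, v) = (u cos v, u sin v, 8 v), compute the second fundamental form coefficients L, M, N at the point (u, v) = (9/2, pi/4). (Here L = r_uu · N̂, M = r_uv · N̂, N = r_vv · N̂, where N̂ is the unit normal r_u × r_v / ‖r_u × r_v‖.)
L = 0;  M = -16*sqrt(337)/337;  N = 0

Compute the unit normal N̂(u, v) = (8*sin(v)/sqrt(u^2 + 64), -8*cos(v)/sqrt(u^2 + 64), u/sqrt(u^2 + 64)), and the second partials r_uu, r_uv, r_vv. Take dot products:
  L(u, v) = r_uu · N̂ = 0,
  M(u, v) = r_uv · N̂ = -8/sqrt(u^2 + 64),
  N(u, v) = r_vv · N̂ = 0.
Evaluating at (u, v) = (9/2, pi/4):
  L = 0, M = -16*sqrt(337)/337, N = 0.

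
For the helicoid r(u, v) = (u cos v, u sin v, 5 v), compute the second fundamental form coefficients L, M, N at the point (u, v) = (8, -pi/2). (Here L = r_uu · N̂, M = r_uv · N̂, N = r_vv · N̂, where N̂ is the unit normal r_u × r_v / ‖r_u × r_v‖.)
L = 0;  M = -5*sqrt(89)/89;  N = 0

Compute the unit normal N̂(u, v) = (5*sin(v)/sqrt(u^2 + 25), -5*cos(v)/sqrt(u^2 + 25), u/sqrt(u^2 + 25)), and the second partials r_uu, r_uv, r_vv. Take dot products:
  L(u, v) = r_uu · N̂ = 0,
  M(u, v) = r_uv · N̂ = -5/sqrt(u^2 + 25),
  N(u, v) = r_vv · N̂ = 0.
Evaluating at (u, v) = (8, -pi/2):
  L = 0, M = -5*sqrt(89)/89, N = 0.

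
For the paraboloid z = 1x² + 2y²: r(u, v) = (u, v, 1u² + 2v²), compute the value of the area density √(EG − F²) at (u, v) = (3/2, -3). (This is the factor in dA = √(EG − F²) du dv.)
√(EG − F²)|_{(3/2, -3)} = sqrt(154)

E = 4*u^2 + 1, F = 8*u*v, G = 16*v^2 + 1, so EG − F² = 4*u^2 + 16*v^2 + 1. Taking the positive square root: √(EG − F²) = sqrt(4*u^2 + 16*v^2 + 1). At (u, v) = (3/2, -3): sqrt(154).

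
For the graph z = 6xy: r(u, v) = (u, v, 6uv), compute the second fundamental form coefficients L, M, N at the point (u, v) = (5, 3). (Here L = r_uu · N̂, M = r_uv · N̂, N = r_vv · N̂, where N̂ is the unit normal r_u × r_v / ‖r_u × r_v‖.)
L = 0;  M = 6/35;  N = 0

Compute the unit normal N̂(u, v) = (-6*v/sqrt(36*u^2 + 36*v^2 + 1), -6*u/sqrt(36*u^2 + 36*v^2 + 1), 1/sqrt(36*u^2 + 36*v^2 + 1)), and the second partials r_uu, r_uv, r_vv. Take dot products:
  L(u, v) = r_uu · N̂ = 0,
  M(u, v) = r_uv · N̂ = 6/sqrt(36*u^2 + 36*v^2 + 1),
  N(u, v) = r_vv · N̂ = 0.
Evaluating at (u, v) = (5, 3):
  L = 0, M = 6/35, N = 0.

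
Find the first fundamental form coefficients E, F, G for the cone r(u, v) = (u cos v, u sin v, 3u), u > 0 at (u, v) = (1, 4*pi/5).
E = 10;  F = 0;  G = 1

Partials: r_u = (cos(v), sin(v), 3), r_v = (-u*sin(v), u*cos(v), 0). As functions of (u, v):
  E = r_u · r_u = 10,
  F = r_u · r_v = 0,
  G = r_v · r_v = u^2.
Evaluating at (u, v) = (1, 4*pi/5): E = 10, F = 0, G = 1.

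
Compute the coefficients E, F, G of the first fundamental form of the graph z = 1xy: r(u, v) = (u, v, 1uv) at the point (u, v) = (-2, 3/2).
E = 13/4;  F = -3;  G = 5

Partials: r_u = (1, 0, v), r_v = (0, 1, u). As functions of (u, v):
  E = r_u · r_u = v^2 + 1,
  F = r_u · r_v = u*v,
  G = r_v · r_v = u^2 + 1.
Evaluating at (u, v) = (-2, 3/2): E = 13/4, F = -3, G = 5.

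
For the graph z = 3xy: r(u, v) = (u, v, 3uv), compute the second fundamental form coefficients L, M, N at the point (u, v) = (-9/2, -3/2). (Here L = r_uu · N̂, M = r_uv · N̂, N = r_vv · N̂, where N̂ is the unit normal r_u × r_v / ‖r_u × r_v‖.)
L = 0;  M = 3*sqrt(814)/407;  N = 0

Compute the unit normal N̂(u, v) = (-3*v/sqrt(9*u^2 + 9*v^2 + 1), -3*u/sqrt(9*u^2 + 9*v^2 + 1), 1/sqrt(9*u^2 + 9*v^2 + 1)), and the second partials r_uu, r_uv, r_vv. Take dot products:
  L(u, v) = r_uu · N̂ = 0,
  M(u, v) = r_uv · N̂ = 3/sqrt(9*u^2 + 9*v^2 + 1),
  N(u, v) = r_vv · N̂ = 0.
Evaluating at (u, v) = (-9/2, -3/2):
  L = 0, M = 3*sqrt(814)/407, N = 0.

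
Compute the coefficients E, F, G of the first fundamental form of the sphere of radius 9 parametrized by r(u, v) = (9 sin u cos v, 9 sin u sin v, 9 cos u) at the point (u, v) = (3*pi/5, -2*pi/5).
E = 81;  F = 0;  G = 81*sqrt(5)/8 + 405/8

Partials: r_u = (9*cos(u)*cos(v), 9*sin(v)*cos(u), -9*sin(u)), r_v = (-9*sin(u)*sin(v), 9*sin(u)*cos(v), 0). As functions of (u, v):
  E = r_u · r_u = 81,
  F = r_u · r_v = 0,
  G = r_v · r_v = 81*sin(u)^2.
Evaluating at (u, v) = (3*pi/5, -2*pi/5): E = 81, F = 0, G = 81*sqrt(5)/8 + 405/8.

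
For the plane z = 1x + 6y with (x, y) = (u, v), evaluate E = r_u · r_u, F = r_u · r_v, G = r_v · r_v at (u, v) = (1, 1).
E = 2;  F = 6;  G = 37

Partials: r_u = (1, 0, 1), r_v = (0, 1, 6). As functions of (u, v):
  E = r_u · r_u = 2,
  F = r_u · r_v = 6,
  G = r_v · r_v = 37.
Evaluating at (u, v) = (1, 1): E = 2, F = 6, G = 37.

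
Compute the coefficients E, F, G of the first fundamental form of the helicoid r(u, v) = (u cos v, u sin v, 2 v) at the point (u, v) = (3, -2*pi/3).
E = 1;  F = 0;  G = 13

Partials: r_u = (cos(v), sin(v), 0), r_v = (-u*sin(v), u*cos(v), 2). As functions of (u, v):
  E = r_u · r_u = 1,
  F = r_u · r_v = 0,
  G = r_v · r_v = u^2 + 4.
Evaluating at (u, v) = (3, -2*pi/3): E = 1, F = 0, G = 13.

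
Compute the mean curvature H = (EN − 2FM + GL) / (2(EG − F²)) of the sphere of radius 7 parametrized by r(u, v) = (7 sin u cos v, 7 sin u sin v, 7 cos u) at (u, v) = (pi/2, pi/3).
H = -1/7

With E = 49, F = 0, G = 49*sin(u)^2, L = -7*sin(u)/Abs(sin(u)), M = 0, N = -7*sin(u)^3/Abs(sin(u)), assemble
  H = (EN − 2FM + GL) / (2(EG − F²)) = -sin(u)/(7*Abs(sin(u))).
At (u, v) = (pi/2, pi/3): H = -1/7.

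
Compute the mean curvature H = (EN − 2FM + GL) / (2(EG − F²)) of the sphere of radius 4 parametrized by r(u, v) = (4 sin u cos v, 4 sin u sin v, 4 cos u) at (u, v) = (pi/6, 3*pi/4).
H = -1/4

With E = 16, F = 0, G = 16*sin(u)^2, L = -4*sin(u)/Abs(sin(u)), M = 0, N = -4*sin(u)^3/Abs(sin(u)), assemble
  H = (EN − 2FM + GL) / (2(EG − F²)) = -sin(u)/(4*Abs(sin(u))).
At (u, v) = (pi/6, 3*pi/4): H = -1/4.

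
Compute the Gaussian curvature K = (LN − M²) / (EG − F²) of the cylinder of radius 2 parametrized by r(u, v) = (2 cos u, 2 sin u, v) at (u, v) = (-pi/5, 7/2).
K = 0

Coefficients of the first fundamental form: E = 4, F = 0, G = 1.
Coefficients of the second fundamental form: L = -2, M = 0, N = 0.
Assemble K = (LN − M²)/(EG − F²) = 0. At (u, v) = (-pi/5, 7/2): K = 0.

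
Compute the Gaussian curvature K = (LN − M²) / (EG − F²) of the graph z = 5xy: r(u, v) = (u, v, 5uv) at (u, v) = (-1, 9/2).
K = -400/4532641

Coefficients of the first fundamental form: E = 25*v^2 + 1, F = 25*u*v, G = 25*u^2 + 1.
Coefficients of the second fundamental form: L = 0, M = 5/sqrt(25*u^2 + 25*v^2 + 1), N = 0.
Assemble K = (LN − M²)/(EG − F²) = -25/(625*u^4 + 1250*u^2*v^2 + 50*u^2 + 625*v^4 + 50*v^2 + 1). At (u, v) = (-1, 9/2): K = -400/4532641.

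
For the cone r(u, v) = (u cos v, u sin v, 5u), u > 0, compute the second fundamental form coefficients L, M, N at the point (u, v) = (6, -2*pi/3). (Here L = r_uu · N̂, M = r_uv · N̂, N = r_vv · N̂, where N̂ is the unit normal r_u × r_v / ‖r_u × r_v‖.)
L = 0;  M = 0;  N = 15*sqrt(26)/13

Compute the unit normal N̂(u, v) = (-5*sqrt(26)*u*cos(v)/(26*Abs(u)), -5*sqrt(26)*u*sin(v)/(26*Abs(u)), sqrt(26)*u/(26*Abs(u))), and the second partials r_uu, r_uv, r_vv. Take dot products:
  L(u, v) = r_uu · N̂ = 0,
  M(u, v) = r_uv · N̂ = 0,
  N(u, v) = r_vv · N̂ = 5*sqrt(26)*u^2/(26*Abs(u)).
Evaluating at (u, v) = (6, -2*pi/3):
  L = 0, M = 0, N = 15*sqrt(26)/13.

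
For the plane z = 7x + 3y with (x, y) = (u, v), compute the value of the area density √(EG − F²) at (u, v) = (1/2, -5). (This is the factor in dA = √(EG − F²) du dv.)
√(EG − F²)|_{(1/2, -5)} = sqrt(59)

E = 50, F = 21, G = 10, so EG − F² = 59. Taking the positive square root: √(EG − F²) = sqrt(59). At (u, v) = (1/2, -5): sqrt(59).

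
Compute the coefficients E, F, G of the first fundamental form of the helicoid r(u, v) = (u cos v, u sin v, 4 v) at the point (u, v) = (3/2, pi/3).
E = 1;  F = 0;  G = 73/4

Partials: r_u = (cos(v), sin(v), 0), r_v = (-u*sin(v), u*cos(v), 4). As functions of (u, v):
  E = r_u · r_u = 1,
  F = r_u · r_v = 0,
  G = r_v · r_v = u^2 + 16.
Evaluating at (u, v) = (3/2, pi/3): E = 1, F = 0, G = 73/4.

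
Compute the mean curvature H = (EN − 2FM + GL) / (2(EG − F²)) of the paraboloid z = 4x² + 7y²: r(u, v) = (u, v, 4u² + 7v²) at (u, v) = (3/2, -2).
H = 4155*sqrt(929)/863041

With E = 64*u^2 + 1, F = 112*u*v, G = 196*v^2 + 1, L = 8/sqrt(64*u^2 + 196*v^2 + 1), M = 0, N = 14/sqrt(64*u^2 + 196*v^2 + 1), assemble
  H = (EN − 2FM + GL) / (2(EG − F²)) = (448*u^2 + 784*v^2 + 11)/(64*u^2 + 196*v^2 + 1)^(3/2).
At (u, v) = (3/2, -2): H = 4155*sqrt(929)/863041.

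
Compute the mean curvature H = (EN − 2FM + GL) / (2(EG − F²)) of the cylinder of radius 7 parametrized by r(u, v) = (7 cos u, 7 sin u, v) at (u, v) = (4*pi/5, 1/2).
H = -1/14

With E = 49, F = 0, G = 1, L = -7, M = 0, N = 0, assemble
  H = (EN − 2FM + GL) / (2(EG − F²)) = -1/14.
At (u, v) = (4*pi/5, 1/2): H = -1/14.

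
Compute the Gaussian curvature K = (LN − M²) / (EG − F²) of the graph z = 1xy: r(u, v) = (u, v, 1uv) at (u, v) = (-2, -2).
K = -1/81

Coefficients of the first fundamental form: E = v^2 + 1, F = u*v, G = u^2 + 1.
Coefficients of the second fundamental form: L = 0, M = 1/sqrt(u^2 + v^2 + 1), N = 0.
Assemble K = (LN − M²)/(EG − F²) = 1/((u^2*v^2 - (u^2 + 1)*(v^2 + 1))*(u^2 + v^2 + 1)). At (u, v) = (-2, -2): K = -1/81.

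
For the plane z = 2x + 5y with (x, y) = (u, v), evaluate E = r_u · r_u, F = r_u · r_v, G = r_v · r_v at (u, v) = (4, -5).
E = 5;  F = 10;  G = 26

Partials: r_u = (1, 0, 2), r_v = (0, 1, 5). As functions of (u, v):
  E = r_u · r_u = 5,
  F = r_u · r_v = 10,
  G = r_v · r_v = 26.
Evaluating at (u, v) = (4, -5): E = 5, F = 10, G = 26.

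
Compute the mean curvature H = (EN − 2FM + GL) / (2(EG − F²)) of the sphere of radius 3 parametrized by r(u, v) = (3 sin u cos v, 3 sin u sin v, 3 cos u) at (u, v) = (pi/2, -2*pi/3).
H = -1/3

With E = 9, F = 0, G = 9*sin(u)^2, L = -3*sin(u)/Abs(sin(u)), M = 0, N = -3*sin(u)^3/Abs(sin(u)), assemble
  H = (EN − 2FM + GL) / (2(EG − F²)) = -sin(u)/(3*Abs(sin(u))).
At (u, v) = (pi/2, -2*pi/3): H = -1/3.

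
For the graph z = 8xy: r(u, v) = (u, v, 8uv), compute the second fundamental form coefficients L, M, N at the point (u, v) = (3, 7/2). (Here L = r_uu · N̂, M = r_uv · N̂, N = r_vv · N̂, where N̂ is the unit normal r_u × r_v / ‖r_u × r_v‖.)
L = 0;  M = 8*sqrt(1361)/1361;  N = 0

Compute the unit normal N̂(u, v) = (-8*v/sqrt(64*u^2 + 64*v^2 + 1), -8*u/sqrt(64*u^2 + 64*v^2 + 1), 1/sqrt(64*u^2 + 64*v^2 + 1)), and the second partials r_uu, r_uv, r_vv. Take dot products:
  L(u, v) = r_uu · N̂ = 0,
  M(u, v) = r_uv · N̂ = 8/sqrt(64*u^2 + 64*v^2 + 1),
  N(u, v) = r_vv · N̂ = 0.
Evaluating at (u, v) = (3, 7/2):
  L = 0, M = 8*sqrt(1361)/1361, N = 0.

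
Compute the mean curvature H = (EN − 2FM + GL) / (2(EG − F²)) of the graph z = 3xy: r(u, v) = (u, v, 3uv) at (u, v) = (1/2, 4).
H = -432*sqrt(589)/346921

With E = 9*v^2 + 1, F = 9*u*v, G = 9*u^2 + 1, L = 0, M = 3/sqrt(9*u^2 + 9*v^2 + 1), N = 0, assemble
  H = (EN − 2FM + GL) / (2(EG − F²)) = -27*u*v/(9*u^2 + 9*v^2 + 1)^(3/2).
At (u, v) = (1/2, 4): H = -432*sqrt(589)/346921.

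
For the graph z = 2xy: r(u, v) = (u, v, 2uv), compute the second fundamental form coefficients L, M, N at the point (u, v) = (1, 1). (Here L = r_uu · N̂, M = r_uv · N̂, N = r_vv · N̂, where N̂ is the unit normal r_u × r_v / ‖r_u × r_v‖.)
L = 0;  M = 2/3;  N = 0

Compute the unit normal N̂(u, v) = (-2*v/sqrt(4*u^2 + 4*v^2 + 1), -2*u/sqrt(4*u^2 + 4*v^2 + 1), 1/sqrt(4*u^2 + 4*v^2 + 1)), and the second partials r_uu, r_uv, r_vv. Take dot products:
  L(u, v) = r_uu · N̂ = 0,
  M(u, v) = r_uv · N̂ = 2/sqrt(4*u^2 + 4*v^2 + 1),
  N(u, v) = r_vv · N̂ = 0.
Evaluating at (u, v) = (1, 1):
  L = 0, M = 2/3, N = 0.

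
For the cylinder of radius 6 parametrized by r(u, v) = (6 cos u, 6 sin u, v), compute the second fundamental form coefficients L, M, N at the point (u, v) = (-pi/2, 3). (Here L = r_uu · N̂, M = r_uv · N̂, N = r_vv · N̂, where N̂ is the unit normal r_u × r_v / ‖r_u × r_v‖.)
L = -6;  M = 0;  N = 0

Compute the unit normal N̂(u, v) = (cos(u), sin(u), 0), and the second partials r_uu, r_uv, r_vv. Take dot products:
  L(u, v) = r_uu · N̂ = -6,
  M(u, v) = r_uv · N̂ = 0,
  N(u, v) = r_vv · N̂ = 0.
Evaluating at (u, v) = (-pi/2, 3):
  L = -6, M = 0, N = 0.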